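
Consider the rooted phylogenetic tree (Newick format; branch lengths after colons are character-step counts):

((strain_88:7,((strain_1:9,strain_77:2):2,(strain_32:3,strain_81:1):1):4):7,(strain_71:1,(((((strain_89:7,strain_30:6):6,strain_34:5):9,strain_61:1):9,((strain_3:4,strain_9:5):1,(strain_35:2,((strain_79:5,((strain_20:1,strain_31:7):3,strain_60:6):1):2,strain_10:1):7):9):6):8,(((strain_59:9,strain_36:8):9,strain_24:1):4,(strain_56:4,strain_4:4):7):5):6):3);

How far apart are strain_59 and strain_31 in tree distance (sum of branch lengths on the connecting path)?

The path runs strain_59 → … → MRCA → … → strain_31; the MRCA is the node subtending (((((strain_89,strain_30),strain_34),strain_61),((strain_3,strain_9),(strain_35,((strain_79,((strain_20,strain_31),strain_60)),strain_10)))),(((strain_59,strain_36),strain_24),(strain_56,strain_4))).
Branch lengths along that path: 9 + 9 + 4 + 5 + 8 + 6 + 9 + 7 + 2 + 1 + 3 + 7 = 70.

70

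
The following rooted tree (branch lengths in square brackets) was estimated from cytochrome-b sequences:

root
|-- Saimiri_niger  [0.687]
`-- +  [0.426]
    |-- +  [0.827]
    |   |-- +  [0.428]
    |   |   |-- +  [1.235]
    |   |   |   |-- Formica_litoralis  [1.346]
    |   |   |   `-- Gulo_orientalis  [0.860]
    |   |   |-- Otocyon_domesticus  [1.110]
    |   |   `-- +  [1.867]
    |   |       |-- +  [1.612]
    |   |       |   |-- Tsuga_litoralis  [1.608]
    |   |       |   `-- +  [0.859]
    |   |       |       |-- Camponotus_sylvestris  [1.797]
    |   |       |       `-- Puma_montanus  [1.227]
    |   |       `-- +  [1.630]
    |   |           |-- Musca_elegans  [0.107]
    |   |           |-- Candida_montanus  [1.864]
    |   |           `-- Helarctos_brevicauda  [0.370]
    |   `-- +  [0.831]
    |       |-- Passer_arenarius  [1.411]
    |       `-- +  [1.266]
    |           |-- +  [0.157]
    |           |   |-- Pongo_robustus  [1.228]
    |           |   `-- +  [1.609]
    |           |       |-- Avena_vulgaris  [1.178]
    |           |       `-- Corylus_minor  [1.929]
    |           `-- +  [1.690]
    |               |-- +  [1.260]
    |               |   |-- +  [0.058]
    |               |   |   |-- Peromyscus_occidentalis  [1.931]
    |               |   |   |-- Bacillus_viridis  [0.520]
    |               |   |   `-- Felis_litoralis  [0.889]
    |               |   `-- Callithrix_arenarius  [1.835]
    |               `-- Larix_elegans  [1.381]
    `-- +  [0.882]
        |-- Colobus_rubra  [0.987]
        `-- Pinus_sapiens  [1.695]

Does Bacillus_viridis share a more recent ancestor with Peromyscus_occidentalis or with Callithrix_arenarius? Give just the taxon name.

The MRCA of Bacillus_viridis and Peromyscus_occidentalis subtends (Peromyscus_occidentalis,Bacillus_viridis,Felis_litoralis) (3 taxa).
The MRCA of Bacillus_viridis and Callithrix_arenarius subtends ((Peromyscus_occidentalis,Bacillus_viridis,Felis_litoralis),Callithrix_arenarius) (4 taxa).
The first is nested inside the second, so Bacillus_viridis shares a more recent common ancestor with Peromyscus_occidentalis.

Peromyscus_occidentalis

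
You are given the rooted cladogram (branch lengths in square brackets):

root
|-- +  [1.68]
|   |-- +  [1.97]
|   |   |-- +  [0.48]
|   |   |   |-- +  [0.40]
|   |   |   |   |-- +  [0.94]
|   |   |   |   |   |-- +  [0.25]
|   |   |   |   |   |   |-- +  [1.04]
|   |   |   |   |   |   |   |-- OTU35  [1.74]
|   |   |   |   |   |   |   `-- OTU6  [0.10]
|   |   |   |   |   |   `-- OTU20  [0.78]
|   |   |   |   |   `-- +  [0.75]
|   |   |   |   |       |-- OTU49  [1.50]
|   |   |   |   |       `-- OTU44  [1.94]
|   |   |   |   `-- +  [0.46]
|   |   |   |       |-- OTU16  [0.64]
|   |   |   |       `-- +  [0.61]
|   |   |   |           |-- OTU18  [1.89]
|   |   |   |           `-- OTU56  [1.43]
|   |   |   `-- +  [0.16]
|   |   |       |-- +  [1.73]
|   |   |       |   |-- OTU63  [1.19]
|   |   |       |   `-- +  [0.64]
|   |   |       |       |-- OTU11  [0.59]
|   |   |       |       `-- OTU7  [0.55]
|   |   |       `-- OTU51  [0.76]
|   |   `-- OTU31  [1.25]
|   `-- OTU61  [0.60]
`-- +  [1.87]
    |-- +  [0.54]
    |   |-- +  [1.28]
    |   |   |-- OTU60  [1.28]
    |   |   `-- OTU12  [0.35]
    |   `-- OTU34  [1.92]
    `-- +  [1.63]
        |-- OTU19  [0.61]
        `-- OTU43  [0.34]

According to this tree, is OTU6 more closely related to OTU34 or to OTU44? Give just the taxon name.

OTU44

The MRCA of OTU6 and OTU44 subtends (((OTU35,OTU6),OTU20),(OTU49,OTU44)) (5 taxa).
The MRCA of OTU6 and OTU34 is the root, subtending the entire tree (19 taxa).
The first is nested inside the second, so OTU6 shares a more recent common ancestor with OTU44.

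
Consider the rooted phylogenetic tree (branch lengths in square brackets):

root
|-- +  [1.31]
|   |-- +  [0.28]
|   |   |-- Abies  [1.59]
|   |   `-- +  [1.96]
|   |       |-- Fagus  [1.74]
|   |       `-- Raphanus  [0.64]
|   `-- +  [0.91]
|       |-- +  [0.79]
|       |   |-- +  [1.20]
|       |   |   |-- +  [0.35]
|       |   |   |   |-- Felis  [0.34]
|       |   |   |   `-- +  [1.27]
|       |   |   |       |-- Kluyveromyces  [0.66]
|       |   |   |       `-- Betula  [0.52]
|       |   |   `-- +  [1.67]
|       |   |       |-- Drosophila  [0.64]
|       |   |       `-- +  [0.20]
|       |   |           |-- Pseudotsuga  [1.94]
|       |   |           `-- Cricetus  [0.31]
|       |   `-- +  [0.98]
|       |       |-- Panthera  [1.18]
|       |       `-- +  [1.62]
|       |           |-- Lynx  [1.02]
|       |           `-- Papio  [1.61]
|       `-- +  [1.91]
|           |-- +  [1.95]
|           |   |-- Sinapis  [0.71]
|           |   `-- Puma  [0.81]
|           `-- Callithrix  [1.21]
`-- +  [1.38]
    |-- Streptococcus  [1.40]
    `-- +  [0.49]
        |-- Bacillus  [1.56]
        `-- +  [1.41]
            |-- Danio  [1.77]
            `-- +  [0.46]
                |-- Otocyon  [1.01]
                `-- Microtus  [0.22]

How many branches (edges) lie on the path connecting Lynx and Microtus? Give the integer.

The MRCA of Lynx and Microtus is the root of the tree.
From Lynx up to that node: 6 branches. From Microtus up to the same node: 5 branches. Total: 6 + 5 = 11.

11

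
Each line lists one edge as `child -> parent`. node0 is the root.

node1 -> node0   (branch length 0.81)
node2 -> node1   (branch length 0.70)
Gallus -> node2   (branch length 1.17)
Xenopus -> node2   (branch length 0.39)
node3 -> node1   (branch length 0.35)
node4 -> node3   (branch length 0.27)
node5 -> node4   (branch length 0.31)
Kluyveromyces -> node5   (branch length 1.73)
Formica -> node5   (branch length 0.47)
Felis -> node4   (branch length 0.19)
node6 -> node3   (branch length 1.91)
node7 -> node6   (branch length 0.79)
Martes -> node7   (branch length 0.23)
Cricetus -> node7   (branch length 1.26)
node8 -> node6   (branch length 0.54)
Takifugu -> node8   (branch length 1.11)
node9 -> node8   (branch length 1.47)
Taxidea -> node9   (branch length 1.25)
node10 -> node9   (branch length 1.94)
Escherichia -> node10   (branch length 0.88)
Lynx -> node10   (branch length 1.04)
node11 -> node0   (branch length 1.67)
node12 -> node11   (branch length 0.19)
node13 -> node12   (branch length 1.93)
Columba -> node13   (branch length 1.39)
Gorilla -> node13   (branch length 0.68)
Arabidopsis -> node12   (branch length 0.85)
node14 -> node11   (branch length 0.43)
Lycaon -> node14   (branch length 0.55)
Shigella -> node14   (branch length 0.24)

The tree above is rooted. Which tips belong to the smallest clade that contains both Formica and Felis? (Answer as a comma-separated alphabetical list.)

Felis, Formica, Kluyveromyces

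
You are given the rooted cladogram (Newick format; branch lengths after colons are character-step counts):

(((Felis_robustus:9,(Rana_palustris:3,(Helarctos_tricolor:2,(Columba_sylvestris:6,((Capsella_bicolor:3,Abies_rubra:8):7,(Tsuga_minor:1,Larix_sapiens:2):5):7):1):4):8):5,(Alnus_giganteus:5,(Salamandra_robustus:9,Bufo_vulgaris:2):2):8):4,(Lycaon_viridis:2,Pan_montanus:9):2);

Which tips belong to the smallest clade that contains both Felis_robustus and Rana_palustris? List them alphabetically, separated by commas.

Abies_rubra, Capsella_bicolor, Columba_sylvestris, Felis_robustus, Helarctos_tricolor, Larix_sapiens, Rana_palustris, Tsuga_minor

Tracing Felis_robustus: it sits inside (Felis_robustus,(Rana_palustris,(Helarctos_tricolor,(Columba_sylvestris,((Capsella_bicolor,Abies_rubra),(Tsuga_minor,Larix_sapiens)))))).
Tracing Rana_palustris: it sits inside (Rana_palustris,(Helarctos_tricolor,(Columba_sylvestris,((Capsella_bicolor,Abies_rubra),(Tsuga_minor,Larix_sapiens))))).
The smallest clade enclosing both is (Felis_robustus,(Rana_palustris,(Helarctos_tricolor,(Columba_sylvestris,((Capsella_bicolor,Abies_rubra),(Tsuga_minor,Larix_sapiens)))))); the answer is its 8 terminal taxa in alphabetical order.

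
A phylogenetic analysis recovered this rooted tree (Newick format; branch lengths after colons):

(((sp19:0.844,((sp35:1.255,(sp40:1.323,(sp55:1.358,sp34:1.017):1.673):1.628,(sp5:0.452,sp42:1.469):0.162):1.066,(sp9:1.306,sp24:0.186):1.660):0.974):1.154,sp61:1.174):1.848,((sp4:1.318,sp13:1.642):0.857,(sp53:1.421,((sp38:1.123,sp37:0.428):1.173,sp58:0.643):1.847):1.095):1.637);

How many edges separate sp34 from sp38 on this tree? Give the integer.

12

The MRCA of sp34 and sp38 is the root of the tree.
From sp34 up to that node: 7 branches. From sp38 up to the same node: 5 branches. Total: 7 + 5 = 12.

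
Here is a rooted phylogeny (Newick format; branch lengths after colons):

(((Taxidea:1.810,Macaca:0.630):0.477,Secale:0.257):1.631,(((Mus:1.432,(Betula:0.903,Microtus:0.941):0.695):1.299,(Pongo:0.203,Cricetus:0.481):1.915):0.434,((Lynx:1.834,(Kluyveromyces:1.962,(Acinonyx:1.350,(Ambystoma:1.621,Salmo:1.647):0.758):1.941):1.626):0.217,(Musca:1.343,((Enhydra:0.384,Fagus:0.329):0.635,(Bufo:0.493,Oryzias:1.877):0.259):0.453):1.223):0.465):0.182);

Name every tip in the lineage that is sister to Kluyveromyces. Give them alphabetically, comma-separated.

Kluyveromyces attaches to the tree at the node subtending (Kluyveromyces,(Acinonyx,(Ambystoma,Salmo))).
The other lineage descending from that same node — the sister group — is (Acinonyx,(Ambystoma,Salmo)); its 3 tips in alphabetical order are the answer.

Acinonyx, Ambystoma, Salmo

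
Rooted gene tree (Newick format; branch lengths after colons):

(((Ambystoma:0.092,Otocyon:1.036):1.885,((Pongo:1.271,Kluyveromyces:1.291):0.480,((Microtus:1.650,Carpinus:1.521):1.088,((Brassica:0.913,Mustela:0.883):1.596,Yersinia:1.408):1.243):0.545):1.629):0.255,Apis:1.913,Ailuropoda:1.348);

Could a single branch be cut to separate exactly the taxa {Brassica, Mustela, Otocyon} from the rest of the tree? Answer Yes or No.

No

The MRCA of the listed taxa subtends ((Ambystoma,Otocyon),((Pongo,Kluyveromyces),((Microtus,Carpinus),((Brassica,Mustela),Yersinia)))).
That clade also contains Ambystoma, Carpinus, Kluyveromyces, Microtus, Pongo, Yersinia, which are not in the proposed group, so the group is not monophyletic.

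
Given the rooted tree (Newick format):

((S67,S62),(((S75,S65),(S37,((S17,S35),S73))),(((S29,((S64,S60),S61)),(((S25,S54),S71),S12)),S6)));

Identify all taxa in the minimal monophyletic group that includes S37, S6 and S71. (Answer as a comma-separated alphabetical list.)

S12, S17, S25, S29, S35, S37, S54, S6, S60, S61, S64, S65, S71, S73, S75

Tracing S37: it sits inside (S37,((S17,S35),S73)).
Tracing S6: it sits inside (((S29,((S64,S60),S61)),(((S25,S54),S71),S12)),S6).
Tracing S71: it sits inside ((S25,S54),S71).
The smallest clade enclosing all 3 is (((S75,S65),(S37,((S17,S35),S73))),(((S29,((S64,S60),S61)),(((S25,S54),S71),S12)),S6)); the answer is its 15 terminal taxa in alphabetical order.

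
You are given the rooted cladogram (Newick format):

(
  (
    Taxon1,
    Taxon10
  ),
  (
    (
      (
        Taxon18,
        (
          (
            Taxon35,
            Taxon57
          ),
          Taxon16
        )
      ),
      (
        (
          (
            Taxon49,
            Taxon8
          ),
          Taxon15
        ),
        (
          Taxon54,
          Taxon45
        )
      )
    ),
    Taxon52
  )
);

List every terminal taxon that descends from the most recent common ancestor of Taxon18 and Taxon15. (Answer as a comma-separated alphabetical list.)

Tracing Taxon18: it sits inside (Taxon18,((Taxon35,Taxon57),Taxon16)).
Tracing Taxon15: it sits inside ((Taxon49,Taxon8),Taxon15).
The smallest clade enclosing both is ((Taxon18,((Taxon35,Taxon57),Taxon16)),(((Taxon49,Taxon8),Taxon15),(Taxon54,Taxon45))); the answer is its 9 terminal taxa in alphabetical order.

Taxon15, Taxon16, Taxon18, Taxon35, Taxon45, Taxon49, Taxon54, Taxon57, Taxon8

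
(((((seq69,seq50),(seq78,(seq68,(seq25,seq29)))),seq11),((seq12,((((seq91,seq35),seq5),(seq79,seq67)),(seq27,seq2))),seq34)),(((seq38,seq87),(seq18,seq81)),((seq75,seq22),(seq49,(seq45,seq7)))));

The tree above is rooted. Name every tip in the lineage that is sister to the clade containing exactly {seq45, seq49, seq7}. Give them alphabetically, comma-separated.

The clade containing exactly {seq45, seq49, seq7} attaches to the tree at the node subtending ((seq75,seq22),(seq49,(seq45,seq7))).
The other lineage descending from that same node — the sister group — is (seq75,seq22); its 2 tips in alphabetical order are the answer.

seq22, seq75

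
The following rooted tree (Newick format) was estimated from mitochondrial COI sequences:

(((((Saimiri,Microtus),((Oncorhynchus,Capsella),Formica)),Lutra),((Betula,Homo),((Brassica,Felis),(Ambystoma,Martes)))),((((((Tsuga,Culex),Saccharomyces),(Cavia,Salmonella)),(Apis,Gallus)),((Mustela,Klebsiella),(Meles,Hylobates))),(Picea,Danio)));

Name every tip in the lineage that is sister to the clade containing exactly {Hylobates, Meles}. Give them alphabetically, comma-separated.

The clade containing exactly {Hylobates, Meles} attaches to the tree at the node subtending ((Mustela,Klebsiella),(Meles,Hylobates)).
The other lineage descending from that same node — the sister group — is (Mustela,Klebsiella); its 2 tips in alphabetical order are the answer.

Klebsiella, Mustela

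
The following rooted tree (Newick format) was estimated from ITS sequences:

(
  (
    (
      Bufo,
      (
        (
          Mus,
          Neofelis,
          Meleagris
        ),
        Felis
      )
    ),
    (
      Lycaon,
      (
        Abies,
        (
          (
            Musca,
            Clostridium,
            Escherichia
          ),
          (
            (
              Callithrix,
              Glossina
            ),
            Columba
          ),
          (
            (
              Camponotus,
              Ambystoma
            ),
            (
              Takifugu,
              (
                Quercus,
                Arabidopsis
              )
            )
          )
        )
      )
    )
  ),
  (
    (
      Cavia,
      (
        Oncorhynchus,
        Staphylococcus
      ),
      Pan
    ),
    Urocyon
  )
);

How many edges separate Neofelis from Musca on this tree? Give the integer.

9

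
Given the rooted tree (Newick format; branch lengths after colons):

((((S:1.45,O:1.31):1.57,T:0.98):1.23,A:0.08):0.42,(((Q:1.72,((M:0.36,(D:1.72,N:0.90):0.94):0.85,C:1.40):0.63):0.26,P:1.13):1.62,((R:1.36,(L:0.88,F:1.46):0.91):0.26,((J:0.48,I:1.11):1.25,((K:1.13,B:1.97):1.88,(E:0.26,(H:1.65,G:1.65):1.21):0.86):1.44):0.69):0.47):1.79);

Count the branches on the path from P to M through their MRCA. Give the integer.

The MRCA of P and M is the node subtending ((Q,((M,(D,N)),C)),P).
From P up to that node: 1 branch. From M up to the same node: 4 branches. Total: 1 + 4 = 5.

5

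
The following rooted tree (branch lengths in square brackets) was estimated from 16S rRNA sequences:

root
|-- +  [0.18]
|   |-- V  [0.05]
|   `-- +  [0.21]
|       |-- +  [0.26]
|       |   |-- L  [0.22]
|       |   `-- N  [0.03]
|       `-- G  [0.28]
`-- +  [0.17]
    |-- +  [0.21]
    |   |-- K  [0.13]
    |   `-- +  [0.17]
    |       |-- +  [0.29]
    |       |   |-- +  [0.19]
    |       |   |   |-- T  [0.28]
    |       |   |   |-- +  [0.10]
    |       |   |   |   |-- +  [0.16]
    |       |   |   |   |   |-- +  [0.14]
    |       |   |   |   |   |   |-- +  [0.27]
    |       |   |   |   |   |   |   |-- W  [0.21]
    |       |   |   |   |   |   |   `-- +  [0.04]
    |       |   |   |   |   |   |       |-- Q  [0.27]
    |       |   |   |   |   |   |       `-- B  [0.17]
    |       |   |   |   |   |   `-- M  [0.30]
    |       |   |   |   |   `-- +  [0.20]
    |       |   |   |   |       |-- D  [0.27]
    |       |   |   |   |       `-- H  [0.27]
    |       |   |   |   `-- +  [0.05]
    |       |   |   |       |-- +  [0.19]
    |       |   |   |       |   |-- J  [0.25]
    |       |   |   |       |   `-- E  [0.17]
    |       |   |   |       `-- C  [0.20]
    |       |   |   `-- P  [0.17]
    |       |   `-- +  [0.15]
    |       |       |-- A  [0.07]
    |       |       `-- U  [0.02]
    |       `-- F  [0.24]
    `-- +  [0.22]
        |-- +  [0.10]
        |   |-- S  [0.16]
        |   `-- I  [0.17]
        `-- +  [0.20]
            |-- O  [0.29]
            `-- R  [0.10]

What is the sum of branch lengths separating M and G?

2.40

The path runs M → … → MRCA → … → G; the MRCA is the root of the tree.
Branch lengths along that path: 0.30 + 0.14 + 0.16 + 0.10 + 0.19 + 0.29 + 0.17 + 0.21 + 0.17 + 0.18 + 0.21 + 0.28 = 2.40.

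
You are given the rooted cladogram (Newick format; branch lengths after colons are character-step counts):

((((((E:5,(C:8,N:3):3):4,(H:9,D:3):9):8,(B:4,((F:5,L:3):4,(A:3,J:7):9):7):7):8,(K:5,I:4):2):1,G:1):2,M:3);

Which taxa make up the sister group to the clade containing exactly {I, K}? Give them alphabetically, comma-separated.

The clade containing exactly {I, K} attaches to the tree at the node subtending ((((E,(C,N)),(H,D)),(B,((F,L),(A,J)))),(K,I)).
The other lineage descending from that same node — the sister group — is (((E,(C,N)),(H,D)),(B,((F,L),(A,J)))); its 10 tips in alphabetical order are the answer.

A, B, C, D, E, F, H, J, L, N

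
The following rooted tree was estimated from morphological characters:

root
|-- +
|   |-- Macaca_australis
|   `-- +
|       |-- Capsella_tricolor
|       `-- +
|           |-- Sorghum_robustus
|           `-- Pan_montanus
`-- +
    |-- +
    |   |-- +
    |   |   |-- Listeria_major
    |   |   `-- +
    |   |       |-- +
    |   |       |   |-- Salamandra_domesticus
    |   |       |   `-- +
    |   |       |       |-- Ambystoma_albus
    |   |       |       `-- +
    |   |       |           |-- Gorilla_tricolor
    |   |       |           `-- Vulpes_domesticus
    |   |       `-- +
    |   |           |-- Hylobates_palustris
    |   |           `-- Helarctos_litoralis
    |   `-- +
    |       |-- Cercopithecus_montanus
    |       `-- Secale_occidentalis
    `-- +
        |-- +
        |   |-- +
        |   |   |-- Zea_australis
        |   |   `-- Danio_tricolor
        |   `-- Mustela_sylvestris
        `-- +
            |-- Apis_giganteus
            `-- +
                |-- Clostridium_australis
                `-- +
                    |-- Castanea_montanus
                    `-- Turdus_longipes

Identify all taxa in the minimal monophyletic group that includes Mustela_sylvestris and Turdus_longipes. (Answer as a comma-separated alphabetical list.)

Tracing Mustela_sylvestris: it sits inside ((Zea_australis,Danio_tricolor),Mustela_sylvestris).
Tracing Turdus_longipes: it sits inside (Castanea_montanus,Turdus_longipes).
The smallest clade enclosing both is (((Zea_australis,Danio_tricolor),Mustela_sylvestris),(Apis_giganteus,(Clostridium_australis,(Castanea_montanus,Turdus_longipes)))); the answer is its 7 terminal taxa in alphabetical order.

Apis_giganteus, Castanea_montanus, Clostridium_australis, Danio_tricolor, Mustela_sylvestris, Turdus_longipes, Zea_australis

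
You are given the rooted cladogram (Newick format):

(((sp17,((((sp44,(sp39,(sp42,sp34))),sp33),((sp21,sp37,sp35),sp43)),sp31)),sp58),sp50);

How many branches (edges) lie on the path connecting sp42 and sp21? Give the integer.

8

The MRCA of sp42 and sp21 is the node subtending (((sp44,(sp39,(sp42,sp34))),sp33),((sp21,sp37,sp35),sp43)).
From sp42 up to that node: 5 branches. From sp21 up to the same node: 3 branches. Total: 5 + 3 = 8.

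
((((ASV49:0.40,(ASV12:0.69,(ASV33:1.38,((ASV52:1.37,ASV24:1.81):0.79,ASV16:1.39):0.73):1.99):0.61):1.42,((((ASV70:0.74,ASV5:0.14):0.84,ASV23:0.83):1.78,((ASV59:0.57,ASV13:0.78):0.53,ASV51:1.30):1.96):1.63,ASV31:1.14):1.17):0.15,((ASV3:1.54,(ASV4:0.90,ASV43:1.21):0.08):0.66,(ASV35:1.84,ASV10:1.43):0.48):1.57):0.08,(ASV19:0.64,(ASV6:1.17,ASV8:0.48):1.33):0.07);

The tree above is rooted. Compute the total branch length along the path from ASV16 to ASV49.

5.12

The path runs ASV16 → … → MRCA → … → ASV49; the MRCA is the node subtending (ASV49,(ASV12,(ASV33,((ASV52,ASV24),ASV16)))).
Branch lengths along that path: 1.39 + 0.73 + 1.99 + 0.61 + 0.40 = 5.12.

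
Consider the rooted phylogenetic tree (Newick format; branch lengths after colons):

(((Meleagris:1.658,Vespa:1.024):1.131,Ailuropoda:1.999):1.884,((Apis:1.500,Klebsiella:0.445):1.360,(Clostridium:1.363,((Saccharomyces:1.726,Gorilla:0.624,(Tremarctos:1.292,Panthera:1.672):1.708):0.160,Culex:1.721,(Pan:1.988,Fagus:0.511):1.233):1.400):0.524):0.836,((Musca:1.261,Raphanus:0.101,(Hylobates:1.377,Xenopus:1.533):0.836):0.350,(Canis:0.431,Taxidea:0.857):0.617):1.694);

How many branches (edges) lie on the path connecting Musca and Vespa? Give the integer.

6

The MRCA of Musca and Vespa is the root of the tree.
From Musca up to that node: 3 branches. From Vespa up to the same node: 3 branches. Total: 3 + 3 = 6.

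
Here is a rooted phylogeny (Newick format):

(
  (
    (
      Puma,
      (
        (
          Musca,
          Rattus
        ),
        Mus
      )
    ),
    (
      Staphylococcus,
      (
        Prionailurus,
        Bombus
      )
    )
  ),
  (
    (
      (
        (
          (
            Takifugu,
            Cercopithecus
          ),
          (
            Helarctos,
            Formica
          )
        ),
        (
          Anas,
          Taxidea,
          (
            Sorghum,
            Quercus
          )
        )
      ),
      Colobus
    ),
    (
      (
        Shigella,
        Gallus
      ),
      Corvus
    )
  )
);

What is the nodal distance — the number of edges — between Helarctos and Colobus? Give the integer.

The MRCA of Helarctos and Colobus is the node subtending ((((Takifugu,Cercopithecus),(Helarctos,Formica)),(Anas,Taxidea,(Sorghum,Quercus))),Colobus).
From Helarctos up to that node: 4 branches. From Colobus up to the same node: 1 branch. Total: 4 + 1 = 5.

5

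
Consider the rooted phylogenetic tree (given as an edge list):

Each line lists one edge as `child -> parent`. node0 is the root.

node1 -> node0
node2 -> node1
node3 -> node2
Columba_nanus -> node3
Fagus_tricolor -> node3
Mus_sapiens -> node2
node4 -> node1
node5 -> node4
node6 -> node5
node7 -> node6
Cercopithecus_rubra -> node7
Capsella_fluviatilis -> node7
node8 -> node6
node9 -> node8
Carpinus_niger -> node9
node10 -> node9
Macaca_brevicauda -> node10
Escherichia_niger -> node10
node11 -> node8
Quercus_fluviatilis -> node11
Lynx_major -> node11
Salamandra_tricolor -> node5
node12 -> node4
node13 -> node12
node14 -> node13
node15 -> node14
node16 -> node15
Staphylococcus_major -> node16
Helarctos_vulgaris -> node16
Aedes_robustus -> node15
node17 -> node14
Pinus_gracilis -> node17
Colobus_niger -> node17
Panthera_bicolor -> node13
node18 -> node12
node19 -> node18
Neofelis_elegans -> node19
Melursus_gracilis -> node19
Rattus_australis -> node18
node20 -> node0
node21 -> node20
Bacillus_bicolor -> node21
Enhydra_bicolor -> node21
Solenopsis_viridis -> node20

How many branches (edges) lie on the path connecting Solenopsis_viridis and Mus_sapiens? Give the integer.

The MRCA of Solenopsis_viridis and Mus_sapiens is the root of the tree.
From Solenopsis_viridis up to that node: 2 branches. From Mus_sapiens up to the same node: 3 branches. Total: 2 + 3 = 5.

5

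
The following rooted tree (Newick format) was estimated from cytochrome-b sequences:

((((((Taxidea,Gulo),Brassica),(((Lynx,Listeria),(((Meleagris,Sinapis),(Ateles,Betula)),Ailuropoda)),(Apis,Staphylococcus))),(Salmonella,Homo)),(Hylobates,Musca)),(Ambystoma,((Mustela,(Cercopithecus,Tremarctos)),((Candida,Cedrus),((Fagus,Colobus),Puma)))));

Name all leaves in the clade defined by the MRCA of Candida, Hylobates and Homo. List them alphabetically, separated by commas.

Ailuropoda, Ambystoma, Apis, Ateles, Betula, Brassica, Candida, Cedrus, Cercopithecus, Colobus, Fagus, Gulo, Homo, Hylobates, Listeria, Lynx, Meleagris, Musca, Mustela, Puma, Salmonella, Sinapis, Staphylococcus, Taxidea, Tremarctos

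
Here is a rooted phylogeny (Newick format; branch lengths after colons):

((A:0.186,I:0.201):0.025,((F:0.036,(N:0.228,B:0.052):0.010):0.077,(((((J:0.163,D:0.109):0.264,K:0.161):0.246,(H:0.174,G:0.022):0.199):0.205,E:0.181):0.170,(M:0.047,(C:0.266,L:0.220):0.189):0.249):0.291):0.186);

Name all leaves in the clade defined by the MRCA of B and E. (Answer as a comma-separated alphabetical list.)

B, C, D, E, F, G, H, J, K, L, M, N

Tracing B: it sits inside (N,B).
Tracing E: it sits inside ((((J,D),K),(H,G)),E).
The smallest clade enclosing both is ((F,(N,B)),(((((J,D),K),(H,G)),E),(M,(C,L)))); the answer is its 12 terminal taxa in alphabetical order.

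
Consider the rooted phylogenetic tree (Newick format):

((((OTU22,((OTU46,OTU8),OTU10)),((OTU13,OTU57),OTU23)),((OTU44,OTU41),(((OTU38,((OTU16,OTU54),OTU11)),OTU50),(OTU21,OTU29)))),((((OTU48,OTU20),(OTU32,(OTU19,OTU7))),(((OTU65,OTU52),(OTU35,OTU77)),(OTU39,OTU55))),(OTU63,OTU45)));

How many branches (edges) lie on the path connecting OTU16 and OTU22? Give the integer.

The MRCA of OTU16 and OTU22 is the node subtending (((OTU22,((OTU46,OTU8),OTU10)),((OTU13,OTU57),OTU23)),((OTU44,OTU41),(((OTU38,((OTU16,OTU54),OTU11)),OTU50),(OTU21,OTU29)))).
From OTU16 up to that node: 7 branches. From OTU22 up to the same node: 3 branches. Total: 7 + 3 = 10.

10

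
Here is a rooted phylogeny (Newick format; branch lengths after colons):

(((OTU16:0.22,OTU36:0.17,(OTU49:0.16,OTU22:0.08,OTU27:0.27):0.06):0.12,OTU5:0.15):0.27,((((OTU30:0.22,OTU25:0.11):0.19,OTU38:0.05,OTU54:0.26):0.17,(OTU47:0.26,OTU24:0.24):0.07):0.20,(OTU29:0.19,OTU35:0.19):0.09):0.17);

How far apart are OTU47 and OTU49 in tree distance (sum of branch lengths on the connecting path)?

1.31

The path runs OTU47 → … → MRCA → … → OTU49; the MRCA is the root of the tree.
Branch lengths along that path: 0.26 + 0.07 + 0.20 + 0.17 + 0.27 + 0.12 + 0.06 + 0.16 = 1.31.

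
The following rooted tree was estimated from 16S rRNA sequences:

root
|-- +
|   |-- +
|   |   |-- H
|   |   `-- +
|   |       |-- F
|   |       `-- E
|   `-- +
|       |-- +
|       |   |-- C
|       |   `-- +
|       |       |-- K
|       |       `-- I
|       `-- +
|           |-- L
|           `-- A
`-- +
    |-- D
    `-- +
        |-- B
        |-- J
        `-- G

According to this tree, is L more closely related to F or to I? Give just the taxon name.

I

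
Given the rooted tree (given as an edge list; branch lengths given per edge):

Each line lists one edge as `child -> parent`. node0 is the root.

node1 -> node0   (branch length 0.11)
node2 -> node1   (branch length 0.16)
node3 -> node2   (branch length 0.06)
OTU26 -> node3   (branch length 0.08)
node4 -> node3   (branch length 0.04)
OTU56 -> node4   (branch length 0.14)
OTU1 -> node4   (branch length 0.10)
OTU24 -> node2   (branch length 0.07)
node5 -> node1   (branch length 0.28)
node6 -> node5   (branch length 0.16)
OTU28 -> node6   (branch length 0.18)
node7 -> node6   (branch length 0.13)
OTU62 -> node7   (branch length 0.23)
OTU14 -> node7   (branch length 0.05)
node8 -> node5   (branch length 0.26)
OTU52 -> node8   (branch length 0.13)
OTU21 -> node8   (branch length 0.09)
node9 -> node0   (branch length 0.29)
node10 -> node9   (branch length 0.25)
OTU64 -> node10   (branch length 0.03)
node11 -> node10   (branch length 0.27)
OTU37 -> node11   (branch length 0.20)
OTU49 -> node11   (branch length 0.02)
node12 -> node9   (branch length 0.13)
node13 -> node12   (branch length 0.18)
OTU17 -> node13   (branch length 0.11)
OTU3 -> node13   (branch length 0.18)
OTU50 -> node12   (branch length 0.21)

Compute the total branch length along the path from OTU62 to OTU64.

The path runs OTU62 → … → MRCA → … → OTU64; the MRCA is the root of the tree.
Branch lengths along that path: 0.23 + 0.13 + 0.16 + 0.28 + 0.11 + 0.29 + 0.25 + 0.03 = 1.48.

1.48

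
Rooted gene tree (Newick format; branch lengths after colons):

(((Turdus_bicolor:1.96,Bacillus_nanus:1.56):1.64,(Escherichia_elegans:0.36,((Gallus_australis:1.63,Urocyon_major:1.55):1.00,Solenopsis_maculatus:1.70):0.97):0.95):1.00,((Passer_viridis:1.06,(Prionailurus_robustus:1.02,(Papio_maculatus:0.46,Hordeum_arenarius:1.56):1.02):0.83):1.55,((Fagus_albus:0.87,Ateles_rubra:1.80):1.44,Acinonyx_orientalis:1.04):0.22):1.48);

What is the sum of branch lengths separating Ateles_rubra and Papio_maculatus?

The path runs Ateles_rubra → … → MRCA → … → Papio_maculatus; the MRCA is the node subtending ((Passer_viridis,(Prionailurus_robustus,(Papio_maculatus,Hordeum_arenarius))),((Fagus_albus,Ateles_rubra),Acinonyx_orientalis)).
Branch lengths along that path: 1.80 + 1.44 + 0.22 + 1.55 + 0.83 + 1.02 + 0.46 = 7.32.

7.32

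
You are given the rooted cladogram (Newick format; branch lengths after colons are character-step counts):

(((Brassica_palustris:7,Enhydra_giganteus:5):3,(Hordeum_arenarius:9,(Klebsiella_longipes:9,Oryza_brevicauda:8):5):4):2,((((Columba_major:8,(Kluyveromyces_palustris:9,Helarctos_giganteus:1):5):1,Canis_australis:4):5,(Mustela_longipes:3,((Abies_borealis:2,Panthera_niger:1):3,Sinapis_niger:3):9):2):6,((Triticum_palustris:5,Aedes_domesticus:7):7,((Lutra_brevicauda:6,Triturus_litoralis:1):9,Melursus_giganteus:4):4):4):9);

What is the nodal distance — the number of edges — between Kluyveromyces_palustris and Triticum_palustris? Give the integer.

8

The MRCA of Kluyveromyces_palustris and Triticum_palustris is the node subtending ((((Columba_major,(Kluyveromyces_palustris,Helarctos_giganteus)),Canis_australis),(Mustela_longipes,((Abies_borealis,Panthera_niger),Sinapis_niger))),((Triticum_palustris,Aedes_domesticus),((Lutra_brevicauda,Triturus_litoralis),Melursus_giganteus))).
From Kluyveromyces_palustris up to that node: 5 branches. From Triticum_palustris up to the same node: 3 branches. Total: 5 + 3 = 8.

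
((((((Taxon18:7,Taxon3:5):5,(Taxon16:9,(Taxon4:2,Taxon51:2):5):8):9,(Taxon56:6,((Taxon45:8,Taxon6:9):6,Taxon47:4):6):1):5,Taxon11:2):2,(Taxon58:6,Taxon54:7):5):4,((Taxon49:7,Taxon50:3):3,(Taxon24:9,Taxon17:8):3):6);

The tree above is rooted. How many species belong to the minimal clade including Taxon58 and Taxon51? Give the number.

12

The MRCA of Taxon58 and Taxon51 is the node subtending (((((Taxon18,Taxon3),(Taxon16,(Taxon4,Taxon51))),(Taxon56,((Taxon45,Taxon6),Taxon47))),Taxon11),(Taxon58,Taxon54)).
That clade contains 12 terminal taxa: Taxon11, Taxon16, Taxon18, Taxon3, Taxon4, Taxon45, Taxon47, Taxon51, Taxon54, Taxon56, Taxon58, Taxon6.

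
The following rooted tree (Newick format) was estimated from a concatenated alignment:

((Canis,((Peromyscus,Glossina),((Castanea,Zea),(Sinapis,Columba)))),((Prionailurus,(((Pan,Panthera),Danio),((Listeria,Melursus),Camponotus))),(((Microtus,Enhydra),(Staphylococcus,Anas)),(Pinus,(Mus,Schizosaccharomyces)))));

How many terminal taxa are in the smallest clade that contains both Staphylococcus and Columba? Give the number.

21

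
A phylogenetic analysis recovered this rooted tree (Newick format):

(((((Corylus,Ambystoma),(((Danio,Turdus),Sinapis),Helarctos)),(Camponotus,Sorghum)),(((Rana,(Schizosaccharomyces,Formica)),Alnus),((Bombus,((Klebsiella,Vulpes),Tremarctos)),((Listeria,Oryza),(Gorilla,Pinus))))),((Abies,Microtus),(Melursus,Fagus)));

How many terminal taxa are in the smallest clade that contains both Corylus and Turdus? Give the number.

The MRCA of Corylus and Turdus is the node subtending ((Corylus,Ambystoma),(((Danio,Turdus),Sinapis),Helarctos)).
That clade contains 6 terminal taxa: Ambystoma, Corylus, Danio, Helarctos, Sinapis, Turdus.

6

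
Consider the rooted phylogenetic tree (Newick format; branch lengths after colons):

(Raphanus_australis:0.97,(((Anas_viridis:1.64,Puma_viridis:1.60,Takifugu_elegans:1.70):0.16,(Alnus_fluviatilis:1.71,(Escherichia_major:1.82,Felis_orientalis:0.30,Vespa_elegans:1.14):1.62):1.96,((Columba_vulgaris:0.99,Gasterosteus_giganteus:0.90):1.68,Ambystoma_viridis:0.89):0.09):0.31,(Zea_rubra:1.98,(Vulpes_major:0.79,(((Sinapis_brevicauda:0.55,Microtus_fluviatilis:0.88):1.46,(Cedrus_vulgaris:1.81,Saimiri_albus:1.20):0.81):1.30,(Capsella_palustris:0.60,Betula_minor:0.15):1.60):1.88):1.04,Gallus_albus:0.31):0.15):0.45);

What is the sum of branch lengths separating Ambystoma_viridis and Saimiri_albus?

7.67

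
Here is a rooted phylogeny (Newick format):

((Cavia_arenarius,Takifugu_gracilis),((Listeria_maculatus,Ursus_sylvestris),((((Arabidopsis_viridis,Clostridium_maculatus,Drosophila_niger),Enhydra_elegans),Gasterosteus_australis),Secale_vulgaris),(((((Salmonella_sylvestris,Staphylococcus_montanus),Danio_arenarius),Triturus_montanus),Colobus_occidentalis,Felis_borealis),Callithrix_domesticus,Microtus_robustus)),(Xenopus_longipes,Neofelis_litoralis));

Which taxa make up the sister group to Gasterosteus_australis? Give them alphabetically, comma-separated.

Arabidopsis_viridis, Clostridium_maculatus, Drosophila_niger, Enhydra_elegans

Gasterosteus_australis attaches to the tree at the node subtending (((Arabidopsis_viridis,Clostridium_maculatus,Drosophila_niger),Enhydra_elegans),Gasterosteus_australis).
The other lineage descending from that same node — the sister group — is ((Arabidopsis_viridis,Clostridium_maculatus,Drosophila_niger),Enhydra_elegans); its 4 tips in alphabetical order are the answer.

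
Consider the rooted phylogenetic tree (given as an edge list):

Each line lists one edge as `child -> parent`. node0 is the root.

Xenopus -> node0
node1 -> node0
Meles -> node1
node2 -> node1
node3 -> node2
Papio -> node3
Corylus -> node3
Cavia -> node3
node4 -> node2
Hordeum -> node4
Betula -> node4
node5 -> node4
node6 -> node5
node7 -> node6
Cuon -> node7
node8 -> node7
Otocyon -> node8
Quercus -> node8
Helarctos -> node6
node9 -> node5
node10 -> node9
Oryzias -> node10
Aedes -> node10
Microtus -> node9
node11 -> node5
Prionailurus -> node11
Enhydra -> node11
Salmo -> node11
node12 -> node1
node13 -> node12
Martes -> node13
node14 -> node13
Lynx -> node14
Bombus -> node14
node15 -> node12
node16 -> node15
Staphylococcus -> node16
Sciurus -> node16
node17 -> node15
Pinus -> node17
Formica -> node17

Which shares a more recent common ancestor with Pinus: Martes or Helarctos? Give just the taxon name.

Martes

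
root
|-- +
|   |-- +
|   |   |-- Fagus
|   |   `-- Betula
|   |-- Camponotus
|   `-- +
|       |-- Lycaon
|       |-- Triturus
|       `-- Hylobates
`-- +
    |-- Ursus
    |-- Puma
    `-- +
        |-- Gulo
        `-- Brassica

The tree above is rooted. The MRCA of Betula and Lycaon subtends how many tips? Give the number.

6

The MRCA of Betula and Lycaon is the node subtending ((Fagus,Betula),Camponotus,(Lycaon,Triturus,Hylobates)).
That clade contains 6 terminal taxa: Betula, Camponotus, Fagus, Hylobates, Lycaon, Triturus.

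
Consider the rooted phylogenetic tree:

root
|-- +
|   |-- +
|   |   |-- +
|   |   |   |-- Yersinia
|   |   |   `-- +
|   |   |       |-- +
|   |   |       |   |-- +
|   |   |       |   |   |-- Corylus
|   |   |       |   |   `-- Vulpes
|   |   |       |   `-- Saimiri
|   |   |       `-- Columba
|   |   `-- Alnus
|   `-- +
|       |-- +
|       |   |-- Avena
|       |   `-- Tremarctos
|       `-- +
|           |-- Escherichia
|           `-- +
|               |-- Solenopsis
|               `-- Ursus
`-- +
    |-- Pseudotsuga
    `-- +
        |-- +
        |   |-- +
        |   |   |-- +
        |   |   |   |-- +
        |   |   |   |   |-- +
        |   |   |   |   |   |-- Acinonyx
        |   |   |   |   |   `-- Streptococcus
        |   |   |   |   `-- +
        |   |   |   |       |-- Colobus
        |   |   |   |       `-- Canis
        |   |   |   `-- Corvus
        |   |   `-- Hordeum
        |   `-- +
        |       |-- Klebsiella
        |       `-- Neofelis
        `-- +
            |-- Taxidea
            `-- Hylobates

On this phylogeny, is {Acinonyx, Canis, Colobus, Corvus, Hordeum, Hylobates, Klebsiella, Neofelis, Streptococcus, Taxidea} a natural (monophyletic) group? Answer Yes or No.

The most recent common ancestor of these taxa subtends ((((((Acinonyx,Streptococcus),(Colobus,Canis)),Corvus),Hordeum),(Klebsiella,Neofelis)),(Taxidea,Hylobates)).
That clade has exactly 10 tips — every listed taxon and nothing else — so the group is monophyletic.

Yes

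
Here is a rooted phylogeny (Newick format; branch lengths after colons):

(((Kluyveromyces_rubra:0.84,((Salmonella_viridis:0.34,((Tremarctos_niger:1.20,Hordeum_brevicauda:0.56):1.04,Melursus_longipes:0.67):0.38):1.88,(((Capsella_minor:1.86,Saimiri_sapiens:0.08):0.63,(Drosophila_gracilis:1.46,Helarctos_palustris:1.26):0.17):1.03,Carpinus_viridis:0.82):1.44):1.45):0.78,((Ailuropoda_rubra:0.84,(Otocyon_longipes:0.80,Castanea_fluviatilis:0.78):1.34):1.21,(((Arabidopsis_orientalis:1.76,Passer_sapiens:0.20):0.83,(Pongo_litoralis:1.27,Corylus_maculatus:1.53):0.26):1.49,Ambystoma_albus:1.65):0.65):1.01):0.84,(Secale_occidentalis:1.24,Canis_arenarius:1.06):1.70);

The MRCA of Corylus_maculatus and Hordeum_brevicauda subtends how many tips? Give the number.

18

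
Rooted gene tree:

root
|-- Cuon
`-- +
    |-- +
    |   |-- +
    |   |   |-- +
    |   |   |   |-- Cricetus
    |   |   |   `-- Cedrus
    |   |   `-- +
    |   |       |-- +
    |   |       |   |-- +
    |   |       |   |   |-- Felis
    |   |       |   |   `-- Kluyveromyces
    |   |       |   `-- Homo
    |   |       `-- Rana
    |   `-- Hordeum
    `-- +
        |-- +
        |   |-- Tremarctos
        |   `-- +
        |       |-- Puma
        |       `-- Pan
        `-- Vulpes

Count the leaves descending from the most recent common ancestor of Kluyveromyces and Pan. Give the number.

The MRCA of Kluyveromyces and Pan is the node subtending ((((Cricetus,Cedrus),(((Felis,Kluyveromyces),Homo),Rana)),Hordeum),((Tremarctos,(Puma,Pan)),Vulpes)).
That clade contains 11 terminal taxa: Cedrus, Cricetus, Felis, Homo, Hordeum, Kluyveromyces, Pan, Puma, Rana, Tremarctos, Vulpes.

11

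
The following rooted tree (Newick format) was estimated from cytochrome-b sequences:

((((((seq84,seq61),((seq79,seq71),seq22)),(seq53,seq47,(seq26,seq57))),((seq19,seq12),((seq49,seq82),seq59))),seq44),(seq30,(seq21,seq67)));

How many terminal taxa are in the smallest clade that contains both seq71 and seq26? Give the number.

The MRCA of seq71 and seq26 is the node subtending (((seq84,seq61),((seq79,seq71),seq22)),(seq53,seq47,(seq26,seq57))).
That clade contains 9 terminal taxa: seq22, seq26, seq47, seq53, seq57, seq61, seq71, seq79, seq84.

9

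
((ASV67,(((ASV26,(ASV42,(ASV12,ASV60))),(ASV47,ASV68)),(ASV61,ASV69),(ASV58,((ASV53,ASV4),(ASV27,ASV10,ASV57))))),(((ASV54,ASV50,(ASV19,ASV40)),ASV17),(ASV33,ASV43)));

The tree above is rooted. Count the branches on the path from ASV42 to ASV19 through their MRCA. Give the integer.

The MRCA of ASV42 and ASV19 is the root of the tree.
From ASV42 up to that node: 6 branches. From ASV19 up to the same node: 5 branches. Total: 6 + 5 = 11.

11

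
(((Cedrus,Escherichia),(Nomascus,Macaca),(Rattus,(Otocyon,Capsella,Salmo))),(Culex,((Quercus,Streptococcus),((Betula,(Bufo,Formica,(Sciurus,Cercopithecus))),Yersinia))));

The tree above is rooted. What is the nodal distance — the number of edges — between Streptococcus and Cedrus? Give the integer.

7

The MRCA of Streptococcus and Cedrus is the root of the tree.
From Streptococcus up to that node: 4 branches. From Cedrus up to the same node: 3 branches. Total: 4 + 3 = 7.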